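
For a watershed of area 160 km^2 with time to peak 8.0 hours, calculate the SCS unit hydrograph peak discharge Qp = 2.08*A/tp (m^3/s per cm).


SCS formula: Qp = 2.08 * A / tp.
Qp = 2.08 * 160 / 8.0
   = 332.8 / 8.0
   = 41.6 m^3/s per cm.

41.6


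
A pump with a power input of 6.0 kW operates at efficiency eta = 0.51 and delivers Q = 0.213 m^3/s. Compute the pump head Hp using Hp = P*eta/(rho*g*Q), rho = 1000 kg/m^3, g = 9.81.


Pump head formula: Hp = P * eta / (rho * g * Q).
Numerator: P * eta = 6.0 * 1000 * 0.51 = 3060.0 W.
Denominator: rho * g * Q = 1000 * 9.81 * 0.213 = 2089.53.
Hp = 3060.0 / 2089.53 = 1.46 m.

1.46


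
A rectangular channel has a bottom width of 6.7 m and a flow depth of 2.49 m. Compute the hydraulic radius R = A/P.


For a rectangular section:
Flow area A = b * y = 6.7 * 2.49 = 16.68 m^2.
Wetted perimeter P = b + 2y = 6.7 + 2*2.49 = 11.68 m.
Hydraulic radius R = A/P = 16.68 / 11.68 = 1.4283 m.

1.4283


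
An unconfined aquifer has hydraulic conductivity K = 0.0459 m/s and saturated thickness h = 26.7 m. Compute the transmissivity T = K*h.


Transmissivity is defined as T = K * h.
T = 0.0459 * 26.7
  = 1.2255 m^2/s.

1.2255


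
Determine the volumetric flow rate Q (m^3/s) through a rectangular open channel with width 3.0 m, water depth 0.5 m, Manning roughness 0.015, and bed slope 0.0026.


For a rectangular channel, the cross-sectional area A = b * y = 3.0 * 0.5 = 1.5 m^2.
The wetted perimeter P = b + 2y = 3.0 + 2*0.5 = 4.0 m.
Hydraulic radius R = A/P = 1.5/4.0 = 0.375 m.
Velocity V = (1/n)*R^(2/3)*S^(1/2) = (1/0.015)*0.375^(2/3)*0.0026^(1/2) = 1.7677 m/s.
Discharge Q = A * V = 1.5 * 1.7677 = 2.652 m^3/s.

2.652


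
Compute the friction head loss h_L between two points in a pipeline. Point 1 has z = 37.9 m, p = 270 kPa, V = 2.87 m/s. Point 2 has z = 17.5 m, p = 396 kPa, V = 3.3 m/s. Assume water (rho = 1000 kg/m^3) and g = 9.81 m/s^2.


Total head at each section: H = z + p/(rho*g) + V^2/(2g).
H1 = 37.9 + 270*1000/(1000*9.81) + 2.87^2/(2*9.81)
   = 37.9 + 27.523 + 0.4198
   = 65.843 m.
H2 = 17.5 + 396*1000/(1000*9.81) + 3.3^2/(2*9.81)
   = 17.5 + 40.367 + 0.555
   = 58.422 m.
h_L = H1 - H2 = 65.843 - 58.422 = 7.421 m.

7.421


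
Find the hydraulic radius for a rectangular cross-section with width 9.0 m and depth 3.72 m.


For a rectangular section:
Flow area A = b * y = 9.0 * 3.72 = 33.48 m^2.
Wetted perimeter P = b + 2y = 9.0 + 2*3.72 = 16.44 m.
Hydraulic radius R = A/P = 33.48 / 16.44 = 2.0365 m.

2.0365


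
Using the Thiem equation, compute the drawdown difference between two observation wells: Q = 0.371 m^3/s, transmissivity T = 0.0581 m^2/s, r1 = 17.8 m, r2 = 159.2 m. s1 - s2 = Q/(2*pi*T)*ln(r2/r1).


Thiem equation: s1 - s2 = Q/(2*pi*T) * ln(r2/r1).
ln(r2/r1) = ln(159.2/17.8) = 2.191.
Q/(2*pi*T) = 0.371 / (2*pi*0.0581) = 0.371 / 0.3651 = 1.0163.
s1 - s2 = 1.0163 * 2.191 = 2.2267 m.

2.2267


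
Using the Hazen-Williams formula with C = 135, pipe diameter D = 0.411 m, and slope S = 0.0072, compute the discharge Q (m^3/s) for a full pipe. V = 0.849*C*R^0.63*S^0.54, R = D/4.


For a full circular pipe, R = D/4 = 0.411/4 = 0.1027 m.
V = 0.849 * 135 * 0.1027^0.63 * 0.0072^0.54
  = 0.849 * 135 * 0.238464 * 0.069656
  = 1.9038 m/s.
Pipe area A = pi*D^2/4 = pi*0.411^2/4 = 0.1327 m^2.
Q = A * V = 0.1327 * 1.9038 = 0.2526 m^3/s.

0.2526


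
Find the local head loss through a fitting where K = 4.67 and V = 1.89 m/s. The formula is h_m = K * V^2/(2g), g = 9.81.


Minor loss formula: h_m = K * V^2/(2g).
V^2 = 1.89^2 = 3.5721.
V^2/(2g) = 3.5721 / 19.62 = 0.1821 m.
h_m = 4.67 * 0.1821 = 0.8502 m.

0.8502


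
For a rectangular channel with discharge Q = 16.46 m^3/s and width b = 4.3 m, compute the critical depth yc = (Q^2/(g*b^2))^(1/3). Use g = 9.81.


Using yc = (Q^2 / (g * b^2))^(1/3):
Q^2 = 16.46^2 = 270.93.
g * b^2 = 9.81 * 4.3^2 = 9.81 * 18.49 = 181.39.
Q^2 / (g*b^2) = 270.93 / 181.39 = 1.4936.
yc = 1.4936^(1/3) = 1.1431 m.

1.1431


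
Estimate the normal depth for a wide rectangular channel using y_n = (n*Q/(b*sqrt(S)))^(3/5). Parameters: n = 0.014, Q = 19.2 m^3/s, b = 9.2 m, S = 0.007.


We use the wide-channel approximation y_n = (n*Q/(b*sqrt(S)))^(3/5).
sqrt(S) = sqrt(0.007) = 0.083666.
Numerator: n*Q = 0.014 * 19.2 = 0.2688.
Denominator: b*sqrt(S) = 9.2 * 0.083666 = 0.769727.
arg = 0.3492.
y_n = 0.3492^(3/5) = 0.5319 m.

0.5319


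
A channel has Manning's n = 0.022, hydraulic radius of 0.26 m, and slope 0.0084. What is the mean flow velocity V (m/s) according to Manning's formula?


Manning's equation gives V = (1/n) * R^(2/3) * S^(1/2).
First, compute R^(2/3) = 0.26^(2/3) = 0.4074.
Next, S^(1/2) = 0.0084^(1/2) = 0.091652.
Then 1/n = 1/0.022 = 45.45.
V = 45.45 * 0.4074 * 0.091652 = 1.6971 m/s.

1.6971


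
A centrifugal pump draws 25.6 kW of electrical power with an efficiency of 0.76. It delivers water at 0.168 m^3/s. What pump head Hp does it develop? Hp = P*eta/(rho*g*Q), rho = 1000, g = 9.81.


Pump head formula: Hp = P * eta / (rho * g * Q).
Numerator: P * eta = 25.6 * 1000 * 0.76 = 19456.0 W.
Denominator: rho * g * Q = 1000 * 9.81 * 0.168 = 1648.08.
Hp = 19456.0 / 1648.08 = 11.81 m.

11.81


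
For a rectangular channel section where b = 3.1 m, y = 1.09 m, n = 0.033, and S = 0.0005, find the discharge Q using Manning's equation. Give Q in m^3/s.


For a rectangular channel, the cross-sectional area A = b * y = 3.1 * 1.09 = 3.38 m^2.
The wetted perimeter P = b + 2y = 3.1 + 2*1.09 = 5.28 m.
Hydraulic radius R = A/P = 3.38/5.28 = 0.64 m.
Velocity V = (1/n)*R^(2/3)*S^(1/2) = (1/0.033)*0.64^(2/3)*0.0005^(1/2) = 0.5032 m/s.
Discharge Q = A * V = 3.38 * 0.5032 = 1.7 m^3/s.

1.7


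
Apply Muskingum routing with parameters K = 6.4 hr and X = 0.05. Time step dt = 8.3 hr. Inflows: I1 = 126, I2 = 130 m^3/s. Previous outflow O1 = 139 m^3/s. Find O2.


Muskingum coefficients:
denom = 2*K*(1-X) + dt = 2*6.4*(1-0.05) + 8.3 = 20.46.
C0 = (dt - 2*K*X)/denom = (8.3 - 2*6.4*0.05)/20.46 = 0.3744.
C1 = (dt + 2*K*X)/denom = (8.3 + 2*6.4*0.05)/20.46 = 0.437.
C2 = (2*K*(1-X) - dt)/denom = 0.1887.
O2 = C0*I2 + C1*I1 + C2*O1
   = 0.3744*130 + 0.437*126 + 0.1887*139
   = 129.95 m^3/s.

129.95


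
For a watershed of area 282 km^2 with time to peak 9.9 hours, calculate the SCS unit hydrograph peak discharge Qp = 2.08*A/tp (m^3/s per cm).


SCS formula: Qp = 2.08 * A / tp.
Qp = 2.08 * 282 / 9.9
   = 586.56 / 9.9
   = 59.25 m^3/s per cm.

59.25


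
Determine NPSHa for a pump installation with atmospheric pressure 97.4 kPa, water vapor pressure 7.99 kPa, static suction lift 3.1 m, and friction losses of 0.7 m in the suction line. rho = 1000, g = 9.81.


NPSHa = p_atm/(rho*g) - z_s - hf_s - p_vap/(rho*g).
p_atm/(rho*g) = 97.4*1000 / (1000*9.81) = 9.929 m.
p_vap/(rho*g) = 7.99*1000 / (1000*9.81) = 0.814 m.
NPSHa = 9.929 - 3.1 - 0.7 - 0.814
      = 5.31 m.

5.31


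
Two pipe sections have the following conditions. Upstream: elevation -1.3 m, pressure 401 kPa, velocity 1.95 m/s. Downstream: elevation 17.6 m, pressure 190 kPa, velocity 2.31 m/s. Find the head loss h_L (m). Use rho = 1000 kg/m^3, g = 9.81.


Total head at each section: H = z + p/(rho*g) + V^2/(2g).
H1 = -1.3 + 401*1000/(1000*9.81) + 1.95^2/(2*9.81)
   = -1.3 + 40.877 + 0.1938
   = 39.77 m.
H2 = 17.6 + 190*1000/(1000*9.81) + 2.31^2/(2*9.81)
   = 17.6 + 19.368 + 0.272
   = 37.24 m.
h_L = H1 - H2 = 39.77 - 37.24 = 2.53 m.

2.53


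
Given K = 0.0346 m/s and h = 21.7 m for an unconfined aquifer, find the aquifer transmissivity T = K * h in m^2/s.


Transmissivity is defined as T = K * h.
T = 0.0346 * 21.7
  = 0.7508 m^2/s.

0.7508


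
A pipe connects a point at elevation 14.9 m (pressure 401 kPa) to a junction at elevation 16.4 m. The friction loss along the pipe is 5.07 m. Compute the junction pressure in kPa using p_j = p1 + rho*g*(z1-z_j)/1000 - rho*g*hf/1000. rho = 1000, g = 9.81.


Junction pressure: p_j = p1 + rho*g*(z1 - z_j)/1000 - rho*g*hf/1000.
Elevation term = 1000*9.81*(14.9 - 16.4)/1000 = -14.715 kPa.
Friction term = 1000*9.81*5.07/1000 = 49.737 kPa.
p_j = 401 + -14.715 - 49.737 = 336.55 kPa.

336.55


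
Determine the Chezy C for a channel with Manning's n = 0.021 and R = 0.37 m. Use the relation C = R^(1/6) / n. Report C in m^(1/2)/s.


The Chezy coefficient relates to Manning's n through C = R^(1/6) / n.
R^(1/6) = 0.37^(1/6) = 0.847293.
C = 0.847293 / 0.021 = 40.35 m^(1/2)/s.

40.35


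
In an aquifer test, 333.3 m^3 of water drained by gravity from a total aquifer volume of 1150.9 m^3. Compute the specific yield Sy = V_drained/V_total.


Specific yield Sy = Volume drained / Total volume.
Sy = 333.3 / 1150.9
   = 0.2896.

0.2896


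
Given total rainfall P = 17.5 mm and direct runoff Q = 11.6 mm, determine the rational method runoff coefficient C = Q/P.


The runoff coefficient C = runoff depth / rainfall depth.
C = 11.6 / 17.5
  = 0.6629.

0.6629


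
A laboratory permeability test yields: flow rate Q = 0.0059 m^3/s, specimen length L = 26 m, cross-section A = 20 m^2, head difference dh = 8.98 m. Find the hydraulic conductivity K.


From K = Q*L / (A*dh):
Numerator: Q*L = 0.0059 * 26 = 0.1534.
Denominator: A*dh = 20 * 8.98 = 179.6.
K = 0.1534 / 179.6 = 0.000854 m/s.

0.000854


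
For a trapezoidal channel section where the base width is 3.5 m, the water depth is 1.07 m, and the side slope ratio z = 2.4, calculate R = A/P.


For a trapezoidal section with side slope z:
A = (b + z*y)*y = (3.5 + 2.4*1.07)*1.07 = 6.493 m^2.
P = b + 2*y*sqrt(1 + z^2) = 3.5 + 2*1.07*sqrt(1 + 2.4^2) = 9.064 m.
R = A/P = 6.493 / 9.064 = 0.7163 m.

0.7163


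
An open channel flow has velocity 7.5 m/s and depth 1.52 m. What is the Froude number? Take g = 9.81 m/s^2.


The Froude number is defined as Fr = V / sqrt(g*y).
g*y = 9.81 * 1.52 = 14.9112.
sqrt(g*y) = sqrt(14.9112) = 3.8615.
Fr = 7.5 / 3.8615 = 1.9422.

1.9422


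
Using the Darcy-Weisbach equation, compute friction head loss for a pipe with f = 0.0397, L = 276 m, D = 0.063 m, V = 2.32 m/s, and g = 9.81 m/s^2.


Darcy-Weisbach equation: h_f = f * (L/D) * V^2/(2g).
f * L/D = 0.0397 * 276/0.063 = 173.9238.
V^2/(2g) = 2.32^2 / (2*9.81) = 5.3824 / 19.62 = 0.2743 m.
h_f = 173.9238 * 0.2743 = 47.713 m.

47.713


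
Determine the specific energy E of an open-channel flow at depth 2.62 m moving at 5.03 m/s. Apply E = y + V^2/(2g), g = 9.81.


Specific energy E = y + V^2/(2g).
Velocity head = V^2/(2g) = 5.03^2 / (2*9.81) = 25.3009 / 19.62 = 1.2895 m.
E = 2.62 + 1.2895 = 3.9095 m.

3.9095


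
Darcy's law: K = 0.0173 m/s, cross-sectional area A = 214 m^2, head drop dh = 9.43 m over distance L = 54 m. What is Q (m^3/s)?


Darcy's law: Q = K * A * i, where i = dh/L.
Hydraulic gradient i = 9.43 / 54 = 0.17463.
Q = 0.0173 * 214 * 0.17463
  = 0.6465 m^3/s.

0.6465


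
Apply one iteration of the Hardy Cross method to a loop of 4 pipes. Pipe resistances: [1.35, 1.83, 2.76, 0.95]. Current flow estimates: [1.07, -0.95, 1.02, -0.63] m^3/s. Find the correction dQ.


Numerator terms (r*Q*|Q|): 1.35*1.07*|1.07| = 1.5456; 1.83*-0.95*|-0.95| = -1.6516; 2.76*1.02*|1.02| = 2.8715; 0.95*-0.63*|-0.63| = -0.3771.
Sum of numerator = 2.3885.
Denominator terms (r*|Q|): 1.35*|1.07| = 1.4445; 1.83*|-0.95| = 1.7385; 2.76*|1.02| = 2.8152; 0.95*|-0.63| = 0.5985.
2 * sum of denominator = 2 * 6.5967 = 13.1934.
dQ = -2.3885 / 13.1934 = -0.181 m^3/s.

-0.181


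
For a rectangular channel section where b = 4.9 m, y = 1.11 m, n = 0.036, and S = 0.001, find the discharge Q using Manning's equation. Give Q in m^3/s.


For a rectangular channel, the cross-sectional area A = b * y = 4.9 * 1.11 = 5.44 m^2.
The wetted perimeter P = b + 2y = 4.9 + 2*1.11 = 7.12 m.
Hydraulic radius R = A/P = 5.44/7.12 = 0.7639 m.
Velocity V = (1/n)*R^(2/3)*S^(1/2) = (1/0.036)*0.7639^(2/3)*0.001^(1/2) = 0.734 m/s.
Discharge Q = A * V = 5.44 * 0.734 = 3.992 m^3/s.

3.992


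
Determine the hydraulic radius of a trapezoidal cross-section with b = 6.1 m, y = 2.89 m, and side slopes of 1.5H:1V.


For a trapezoidal section with side slope z:
A = (b + z*y)*y = (6.1 + 1.5*2.89)*2.89 = 30.157 m^2.
P = b + 2*y*sqrt(1 + z^2) = 6.1 + 2*2.89*sqrt(1 + 1.5^2) = 16.52 m.
R = A/P = 30.157 / 16.52 = 1.8255 m.

1.8255


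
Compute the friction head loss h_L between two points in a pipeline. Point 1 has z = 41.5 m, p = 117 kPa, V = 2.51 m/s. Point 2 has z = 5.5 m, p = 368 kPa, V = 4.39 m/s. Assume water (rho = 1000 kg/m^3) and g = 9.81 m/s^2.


Total head at each section: H = z + p/(rho*g) + V^2/(2g).
H1 = 41.5 + 117*1000/(1000*9.81) + 2.51^2/(2*9.81)
   = 41.5 + 11.927 + 0.3211
   = 53.748 m.
H2 = 5.5 + 368*1000/(1000*9.81) + 4.39^2/(2*9.81)
   = 5.5 + 37.513 + 0.9823
   = 43.995 m.
h_L = H1 - H2 = 53.748 - 43.995 = 9.753 m.

9.753


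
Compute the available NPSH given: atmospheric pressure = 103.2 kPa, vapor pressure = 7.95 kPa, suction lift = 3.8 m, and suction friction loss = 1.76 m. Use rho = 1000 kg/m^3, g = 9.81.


NPSHa = p_atm/(rho*g) - z_s - hf_s - p_vap/(rho*g).
p_atm/(rho*g) = 103.2*1000 / (1000*9.81) = 10.52 m.
p_vap/(rho*g) = 7.95*1000 / (1000*9.81) = 0.81 m.
NPSHa = 10.52 - 3.8 - 1.76 - 0.81
      = 4.15 m.

4.15


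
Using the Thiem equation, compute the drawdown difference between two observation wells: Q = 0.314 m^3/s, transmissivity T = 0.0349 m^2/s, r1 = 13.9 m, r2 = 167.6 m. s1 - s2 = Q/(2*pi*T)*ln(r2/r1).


Thiem equation: s1 - s2 = Q/(2*pi*T) * ln(r2/r1).
ln(r2/r1) = ln(167.6/13.9) = 2.4897.
Q/(2*pi*T) = 0.314 / (2*pi*0.0349) = 0.314 / 0.2193 = 1.4319.
s1 - s2 = 1.4319 * 2.4897 = 3.5651 m.

3.5651


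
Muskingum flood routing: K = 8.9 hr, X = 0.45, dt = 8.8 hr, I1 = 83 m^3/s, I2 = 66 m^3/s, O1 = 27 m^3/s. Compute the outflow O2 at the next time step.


Muskingum coefficients:
denom = 2*K*(1-X) + dt = 2*8.9*(1-0.45) + 8.8 = 18.59.
C0 = (dt - 2*K*X)/denom = (8.8 - 2*8.9*0.45)/18.59 = 0.0425.
C1 = (dt + 2*K*X)/denom = (8.8 + 2*8.9*0.45)/18.59 = 0.9042.
C2 = (2*K*(1-X) - dt)/denom = 0.0533.
O2 = C0*I2 + C1*I1 + C2*O1
   = 0.0425*66 + 0.9042*83 + 0.0533*27
   = 79.3 m^3/s.

79.3


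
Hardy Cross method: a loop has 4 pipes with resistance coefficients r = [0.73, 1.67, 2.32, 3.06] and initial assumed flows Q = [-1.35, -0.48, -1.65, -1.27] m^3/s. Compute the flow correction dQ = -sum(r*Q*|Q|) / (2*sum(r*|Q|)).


Numerator terms (r*Q*|Q|): 0.73*-1.35*|-1.35| = -1.3304; 1.67*-0.48*|-0.48| = -0.3848; 2.32*-1.65*|-1.65| = -6.3162; 3.06*-1.27*|-1.27| = -4.9355.
Sum of numerator = -12.9669.
Denominator terms (r*|Q|): 0.73*|-1.35| = 0.9855; 1.67*|-0.48| = 0.8016; 2.32*|-1.65| = 3.828; 3.06*|-1.27| = 3.8862.
2 * sum of denominator = 2 * 9.5013 = 19.0026.
dQ = --12.9669 / 19.0026 = 0.6824 m^3/s.

0.6824


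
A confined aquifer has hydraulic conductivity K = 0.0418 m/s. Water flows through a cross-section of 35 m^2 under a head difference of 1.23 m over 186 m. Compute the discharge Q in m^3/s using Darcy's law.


Darcy's law: Q = K * A * i, where i = dh/L.
Hydraulic gradient i = 1.23 / 186 = 0.006613.
Q = 0.0418 * 35 * 0.006613
  = 0.0097 m^3/s.

0.0097


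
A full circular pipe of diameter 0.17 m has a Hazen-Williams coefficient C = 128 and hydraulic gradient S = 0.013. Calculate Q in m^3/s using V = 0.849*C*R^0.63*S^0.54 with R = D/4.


For a full circular pipe, R = D/4 = 0.17/4 = 0.0425 m.
V = 0.849 * 128 * 0.0425^0.63 * 0.013^0.54
  = 0.849 * 128 * 0.136737 * 0.095836
  = 1.4241 m/s.
Pipe area A = pi*D^2/4 = pi*0.17^2/4 = 0.0227 m^2.
Q = A * V = 0.0227 * 1.4241 = 0.0323 m^3/s.

0.0323


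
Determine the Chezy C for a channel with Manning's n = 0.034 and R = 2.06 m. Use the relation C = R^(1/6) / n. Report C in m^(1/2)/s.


The Chezy coefficient relates to Manning's n through C = R^(1/6) / n.
R^(1/6) = 2.06^(1/6) = 1.128005.
C = 1.128005 / 0.034 = 33.18 m^(1/2)/s.

33.18


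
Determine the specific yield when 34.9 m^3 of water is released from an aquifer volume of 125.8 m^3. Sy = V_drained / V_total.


Specific yield Sy = Volume drained / Total volume.
Sy = 34.9 / 125.8
   = 0.2774.

0.2774


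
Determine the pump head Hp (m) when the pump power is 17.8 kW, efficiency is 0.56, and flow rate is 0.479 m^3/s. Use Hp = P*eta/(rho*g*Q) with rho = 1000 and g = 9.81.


Pump head formula: Hp = P * eta / (rho * g * Q).
Numerator: P * eta = 17.8 * 1000 * 0.56 = 9968.0 W.
Denominator: rho * g * Q = 1000 * 9.81 * 0.479 = 4698.99.
Hp = 9968.0 / 4698.99 = 2.12 m.

2.12


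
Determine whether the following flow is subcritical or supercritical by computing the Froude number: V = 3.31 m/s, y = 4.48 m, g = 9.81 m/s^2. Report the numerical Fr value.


The Froude number is defined as Fr = V / sqrt(g*y).
g*y = 9.81 * 4.48 = 43.9488.
sqrt(g*y) = sqrt(43.9488) = 6.6294.
Fr = 3.31 / 6.6294 = 0.4993.
Since Fr < 1, the flow is subcritical.

0.4993


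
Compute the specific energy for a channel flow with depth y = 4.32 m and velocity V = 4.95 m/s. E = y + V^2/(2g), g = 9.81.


Specific energy E = y + V^2/(2g).
Velocity head = V^2/(2g) = 4.95^2 / (2*9.81) = 24.5025 / 19.62 = 1.2489 m.
E = 4.32 + 1.2489 = 5.5689 m.

5.5689


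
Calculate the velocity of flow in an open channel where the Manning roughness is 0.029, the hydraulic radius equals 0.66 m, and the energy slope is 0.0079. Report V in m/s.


Manning's equation gives V = (1/n) * R^(2/3) * S^(1/2).
First, compute R^(2/3) = 0.66^(2/3) = 0.758.
Next, S^(1/2) = 0.0079^(1/2) = 0.088882.
Then 1/n = 1/0.029 = 34.48.
V = 34.48 * 0.758 * 0.088882 = 2.3233 m/s.

2.3233


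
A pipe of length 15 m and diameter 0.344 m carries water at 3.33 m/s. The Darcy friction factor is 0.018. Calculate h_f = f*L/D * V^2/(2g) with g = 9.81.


Darcy-Weisbach equation: h_f = f * (L/D) * V^2/(2g).
f * L/D = 0.018 * 15/0.344 = 0.7849.
V^2/(2g) = 3.33^2 / (2*9.81) = 11.0889 / 19.62 = 0.5652 m.
h_f = 0.7849 * 0.5652 = 0.444 m.

0.444


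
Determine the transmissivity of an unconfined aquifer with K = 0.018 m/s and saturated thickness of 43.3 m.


Transmissivity is defined as T = K * h.
T = 0.018 * 43.3
  = 0.7794 m^2/s.

0.7794


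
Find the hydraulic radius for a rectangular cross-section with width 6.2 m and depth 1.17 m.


For a rectangular section:
Flow area A = b * y = 6.2 * 1.17 = 7.25 m^2.
Wetted perimeter P = b + 2y = 6.2 + 2*1.17 = 8.54 m.
Hydraulic radius R = A/P = 7.25 / 8.54 = 0.8494 m.

0.8494


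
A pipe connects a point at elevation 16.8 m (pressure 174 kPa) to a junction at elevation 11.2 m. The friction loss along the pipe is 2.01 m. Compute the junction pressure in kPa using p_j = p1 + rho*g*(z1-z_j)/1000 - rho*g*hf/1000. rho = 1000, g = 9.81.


Junction pressure: p_j = p1 + rho*g*(z1 - z_j)/1000 - rho*g*hf/1000.
Elevation term = 1000*9.81*(16.8 - 11.2)/1000 = 54.936 kPa.
Friction term = 1000*9.81*2.01/1000 = 19.718 kPa.
p_j = 174 + 54.936 - 19.718 = 209.22 kPa.

209.22


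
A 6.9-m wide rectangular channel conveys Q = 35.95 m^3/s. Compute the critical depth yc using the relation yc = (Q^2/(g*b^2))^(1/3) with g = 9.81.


Using yc = (Q^2 / (g * b^2))^(1/3):
Q^2 = 35.95^2 = 1292.4.
g * b^2 = 9.81 * 6.9^2 = 9.81 * 47.61 = 467.05.
Q^2 / (g*b^2) = 1292.4 / 467.05 = 2.7672.
yc = 2.7672^(1/3) = 1.4039 m.

1.4039


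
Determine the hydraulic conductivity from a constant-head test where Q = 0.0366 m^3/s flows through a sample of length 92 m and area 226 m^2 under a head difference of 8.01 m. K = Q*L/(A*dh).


From K = Q*L / (A*dh):
Numerator: Q*L = 0.0366 * 92 = 3.3672.
Denominator: A*dh = 226 * 8.01 = 1810.26.
K = 3.3672 / 1810.26 = 0.00186 m/s.

0.00186


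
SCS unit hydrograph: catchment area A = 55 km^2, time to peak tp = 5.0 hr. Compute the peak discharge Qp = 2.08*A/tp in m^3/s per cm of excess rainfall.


SCS formula: Qp = 2.08 * A / tp.
Qp = 2.08 * 55 / 5.0
   = 114.4 / 5.0
   = 22.88 m^3/s per cm.

22.88


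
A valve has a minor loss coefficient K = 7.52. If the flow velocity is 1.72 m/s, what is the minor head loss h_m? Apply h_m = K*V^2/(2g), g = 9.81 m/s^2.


Minor loss formula: h_m = K * V^2/(2g).
V^2 = 1.72^2 = 2.9584.
V^2/(2g) = 2.9584 / 19.62 = 0.1508 m.
h_m = 7.52 * 0.1508 = 1.1339 m.

1.1339


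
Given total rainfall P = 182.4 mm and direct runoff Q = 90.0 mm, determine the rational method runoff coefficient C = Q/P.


The runoff coefficient C = runoff depth / rainfall depth.
C = 90.0 / 182.4
  = 0.4934.

0.4934


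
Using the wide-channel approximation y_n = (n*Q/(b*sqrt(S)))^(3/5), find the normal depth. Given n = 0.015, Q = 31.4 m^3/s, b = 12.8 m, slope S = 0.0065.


We use the wide-channel approximation y_n = (n*Q/(b*sqrt(S)))^(3/5).
sqrt(S) = sqrt(0.0065) = 0.080623.
Numerator: n*Q = 0.015 * 31.4 = 0.471.
Denominator: b*sqrt(S) = 12.8 * 0.080623 = 1.031974.
arg = 0.4564.
y_n = 0.4564^(3/5) = 0.6246 m.

0.6246


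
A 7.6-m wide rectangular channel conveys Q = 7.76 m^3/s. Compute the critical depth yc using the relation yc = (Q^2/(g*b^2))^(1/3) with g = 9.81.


Using yc = (Q^2 / (g * b^2))^(1/3):
Q^2 = 7.76^2 = 60.22.
g * b^2 = 9.81 * 7.6^2 = 9.81 * 57.76 = 566.63.
Q^2 / (g*b^2) = 60.22 / 566.63 = 0.1063.
yc = 0.1063^(1/3) = 0.4737 m.

0.4737


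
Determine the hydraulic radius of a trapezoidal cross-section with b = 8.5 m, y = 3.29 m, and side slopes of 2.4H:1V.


For a trapezoidal section with side slope z:
A = (b + z*y)*y = (8.5 + 2.4*3.29)*3.29 = 53.943 m^2.
P = b + 2*y*sqrt(1 + z^2) = 8.5 + 2*3.29*sqrt(1 + 2.4^2) = 25.608 m.
R = A/P = 53.943 / 25.608 = 2.1065 m.

2.1065


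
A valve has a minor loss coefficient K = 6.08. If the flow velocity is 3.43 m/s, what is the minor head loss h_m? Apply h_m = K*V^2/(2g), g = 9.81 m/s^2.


Minor loss formula: h_m = K * V^2/(2g).
V^2 = 3.43^2 = 11.7649.
V^2/(2g) = 11.7649 / 19.62 = 0.5996 m.
h_m = 6.08 * 0.5996 = 3.6458 m.

3.6458


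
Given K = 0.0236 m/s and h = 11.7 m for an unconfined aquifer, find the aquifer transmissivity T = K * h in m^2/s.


Transmissivity is defined as T = K * h.
T = 0.0236 * 11.7
  = 0.2761 m^2/s.

0.2761


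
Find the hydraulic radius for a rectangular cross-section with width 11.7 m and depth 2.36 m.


For a rectangular section:
Flow area A = b * y = 11.7 * 2.36 = 27.61 m^2.
Wetted perimeter P = b + 2y = 11.7 + 2*2.36 = 16.42 m.
Hydraulic radius R = A/P = 27.61 / 16.42 = 1.6816 m.

1.6816


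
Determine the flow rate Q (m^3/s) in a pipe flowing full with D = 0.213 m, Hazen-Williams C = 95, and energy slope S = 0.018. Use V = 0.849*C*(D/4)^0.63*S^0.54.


For a full circular pipe, R = D/4 = 0.213/4 = 0.0532 m.
V = 0.849 * 95 * 0.0532^0.63 * 0.018^0.54
  = 0.849 * 95 * 0.157609 * 0.114248
  = 1.4523 m/s.
Pipe area A = pi*D^2/4 = pi*0.213^2/4 = 0.0356 m^2.
Q = A * V = 0.0356 * 1.4523 = 0.0517 m^3/s.

0.0517


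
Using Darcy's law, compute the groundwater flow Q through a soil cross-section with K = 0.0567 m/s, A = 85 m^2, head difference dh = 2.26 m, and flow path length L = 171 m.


Darcy's law: Q = K * A * i, where i = dh/L.
Hydraulic gradient i = 2.26 / 171 = 0.013216.
Q = 0.0567 * 85 * 0.013216
  = 0.0637 m^3/s.

0.0637


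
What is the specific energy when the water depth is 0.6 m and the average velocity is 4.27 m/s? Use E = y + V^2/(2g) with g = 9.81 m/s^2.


Specific energy E = y + V^2/(2g).
Velocity head = V^2/(2g) = 4.27^2 / (2*9.81) = 18.2329 / 19.62 = 0.9293 m.
E = 0.6 + 0.9293 = 1.5293 m.

1.5293


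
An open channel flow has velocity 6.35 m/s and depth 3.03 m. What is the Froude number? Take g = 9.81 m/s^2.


The Froude number is defined as Fr = V / sqrt(g*y).
g*y = 9.81 * 3.03 = 29.7243.
sqrt(g*y) = sqrt(29.7243) = 5.452.
Fr = 6.35 / 5.452 = 1.1647.

1.1647


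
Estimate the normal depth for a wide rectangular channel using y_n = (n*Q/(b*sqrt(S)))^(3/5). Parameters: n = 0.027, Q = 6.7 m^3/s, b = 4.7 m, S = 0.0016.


We use the wide-channel approximation y_n = (n*Q/(b*sqrt(S)))^(3/5).
sqrt(S) = sqrt(0.0016) = 0.04.
Numerator: n*Q = 0.027 * 6.7 = 0.1809.
Denominator: b*sqrt(S) = 4.7 * 0.04 = 0.188.
arg = 0.9622.
y_n = 0.9622^(3/5) = 0.9772 m.

0.9772


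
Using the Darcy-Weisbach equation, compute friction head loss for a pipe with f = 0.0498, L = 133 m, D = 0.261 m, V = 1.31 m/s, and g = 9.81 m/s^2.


Darcy-Weisbach equation: h_f = f * (L/D) * V^2/(2g).
f * L/D = 0.0498 * 133/0.261 = 25.377.
V^2/(2g) = 1.31^2 / (2*9.81) = 1.7161 / 19.62 = 0.0875 m.
h_f = 25.377 * 0.0875 = 2.22 m.

2.22


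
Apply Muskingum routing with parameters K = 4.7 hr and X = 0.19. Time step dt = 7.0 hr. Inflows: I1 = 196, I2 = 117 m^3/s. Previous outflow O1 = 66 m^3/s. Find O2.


Muskingum coefficients:
denom = 2*K*(1-X) + dt = 2*4.7*(1-0.19) + 7.0 = 14.614.
C0 = (dt - 2*K*X)/denom = (7.0 - 2*4.7*0.19)/14.614 = 0.3568.
C1 = (dt + 2*K*X)/denom = (7.0 + 2*4.7*0.19)/14.614 = 0.6012.
C2 = (2*K*(1-X) - dt)/denom = 0.042.
O2 = C0*I2 + C1*I1 + C2*O1
   = 0.3568*117 + 0.6012*196 + 0.042*66
   = 162.35 m^3/s.

162.35


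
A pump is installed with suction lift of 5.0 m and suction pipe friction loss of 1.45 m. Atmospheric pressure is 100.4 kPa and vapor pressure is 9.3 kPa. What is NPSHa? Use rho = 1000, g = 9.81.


NPSHa = p_atm/(rho*g) - z_s - hf_s - p_vap/(rho*g).
p_atm/(rho*g) = 100.4*1000 / (1000*9.81) = 10.234 m.
p_vap/(rho*g) = 9.3*1000 / (1000*9.81) = 0.948 m.
NPSHa = 10.234 - 5.0 - 1.45 - 0.948
      = 2.84 m.

2.84


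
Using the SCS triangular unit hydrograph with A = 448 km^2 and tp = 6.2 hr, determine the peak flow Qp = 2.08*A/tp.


SCS formula: Qp = 2.08 * A / tp.
Qp = 2.08 * 448 / 6.2
   = 931.84 / 6.2
   = 150.3 m^3/s per cm.

150.3


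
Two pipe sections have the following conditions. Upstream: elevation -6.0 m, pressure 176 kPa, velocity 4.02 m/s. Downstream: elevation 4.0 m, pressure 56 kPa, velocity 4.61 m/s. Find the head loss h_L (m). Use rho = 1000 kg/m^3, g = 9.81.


Total head at each section: H = z + p/(rho*g) + V^2/(2g).
H1 = -6.0 + 176*1000/(1000*9.81) + 4.02^2/(2*9.81)
   = -6.0 + 17.941 + 0.8237
   = 12.765 m.
H2 = 4.0 + 56*1000/(1000*9.81) + 4.61^2/(2*9.81)
   = 4.0 + 5.708 + 1.0832
   = 10.792 m.
h_L = H1 - H2 = 12.765 - 10.792 = 1.973 m.

1.973


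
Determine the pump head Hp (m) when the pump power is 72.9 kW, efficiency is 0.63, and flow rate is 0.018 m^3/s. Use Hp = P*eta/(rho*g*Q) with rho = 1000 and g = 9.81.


Pump head formula: Hp = P * eta / (rho * g * Q).
Numerator: P * eta = 72.9 * 1000 * 0.63 = 45927.0 W.
Denominator: rho * g * Q = 1000 * 9.81 * 0.018 = 176.58.
Hp = 45927.0 / 176.58 = 260.09 m.

260.09


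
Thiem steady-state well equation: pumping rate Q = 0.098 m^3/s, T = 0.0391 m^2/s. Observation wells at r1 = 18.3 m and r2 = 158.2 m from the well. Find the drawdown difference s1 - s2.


Thiem equation: s1 - s2 = Q/(2*pi*T) * ln(r2/r1).
ln(r2/r1) = ln(158.2/18.3) = 2.157.
Q/(2*pi*T) = 0.098 / (2*pi*0.0391) = 0.098 / 0.2457 = 0.3989.
s1 - s2 = 0.3989 * 2.157 = 0.8604 m.

0.8604


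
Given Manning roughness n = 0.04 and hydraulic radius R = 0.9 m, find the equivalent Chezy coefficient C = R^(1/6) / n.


The Chezy coefficient relates to Manning's n through C = R^(1/6) / n.
R^(1/6) = 0.9^(1/6) = 0.982593.
C = 0.982593 / 0.04 = 24.56 m^(1/2)/s.

24.56


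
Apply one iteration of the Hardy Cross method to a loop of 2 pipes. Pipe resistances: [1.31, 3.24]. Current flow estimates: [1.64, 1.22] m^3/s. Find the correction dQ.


Numerator terms (r*Q*|Q|): 1.31*1.64*|1.64| = 3.5234; 3.24*1.22*|1.22| = 4.8224.
Sum of numerator = 8.3458.
Denominator terms (r*|Q|): 1.31*|1.64| = 2.1484; 3.24*|1.22| = 3.9528.
2 * sum of denominator = 2 * 6.1012 = 12.2024.
dQ = -8.3458 / 12.2024 = -0.6839 m^3/s.

-0.6839


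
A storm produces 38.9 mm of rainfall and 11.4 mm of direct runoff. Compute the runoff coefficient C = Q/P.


The runoff coefficient C = runoff depth / rainfall depth.
C = 11.4 / 38.9
  = 0.2931.

0.2931


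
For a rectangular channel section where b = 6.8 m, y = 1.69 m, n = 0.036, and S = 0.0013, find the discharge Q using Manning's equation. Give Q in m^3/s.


For a rectangular channel, the cross-sectional area A = b * y = 6.8 * 1.69 = 11.49 m^2.
The wetted perimeter P = b + 2y = 6.8 + 2*1.69 = 10.18 m.
Hydraulic radius R = A/P = 11.49/10.18 = 1.1289 m.
Velocity V = (1/n)*R^(2/3)*S^(1/2) = (1/0.036)*1.1289^(2/3)*0.0013^(1/2) = 1.0858 m/s.
Discharge Q = A * V = 11.49 * 1.0858 = 12.479 m^3/s.

12.479


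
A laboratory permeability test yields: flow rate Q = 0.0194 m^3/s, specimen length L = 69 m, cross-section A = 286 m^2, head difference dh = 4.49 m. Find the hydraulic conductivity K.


From K = Q*L / (A*dh):
Numerator: Q*L = 0.0194 * 69 = 1.3386.
Denominator: A*dh = 286 * 4.49 = 1284.14.
K = 1.3386 / 1284.14 = 0.001042 m/s.

0.001042


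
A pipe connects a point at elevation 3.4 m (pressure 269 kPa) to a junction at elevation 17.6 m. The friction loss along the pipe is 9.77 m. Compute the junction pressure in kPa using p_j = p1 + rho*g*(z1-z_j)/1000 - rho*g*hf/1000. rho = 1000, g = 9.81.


Junction pressure: p_j = p1 + rho*g*(z1 - z_j)/1000 - rho*g*hf/1000.
Elevation term = 1000*9.81*(3.4 - 17.6)/1000 = -139.302 kPa.
Friction term = 1000*9.81*9.77/1000 = 95.844 kPa.
p_j = 269 + -139.302 - 95.844 = 33.85 kPa.

33.85


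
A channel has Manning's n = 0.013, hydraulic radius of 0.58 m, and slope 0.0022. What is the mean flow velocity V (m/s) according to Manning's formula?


Manning's equation gives V = (1/n) * R^(2/3) * S^(1/2).
First, compute R^(2/3) = 0.58^(2/3) = 0.6955.
Next, S^(1/2) = 0.0022^(1/2) = 0.046904.
Then 1/n = 1/0.013 = 76.92.
V = 76.92 * 0.6955 * 0.046904 = 2.5093 m/s.

2.5093


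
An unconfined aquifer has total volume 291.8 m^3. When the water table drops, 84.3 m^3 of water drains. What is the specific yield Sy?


Specific yield Sy = Volume drained / Total volume.
Sy = 84.3 / 291.8
   = 0.2889.

0.2889


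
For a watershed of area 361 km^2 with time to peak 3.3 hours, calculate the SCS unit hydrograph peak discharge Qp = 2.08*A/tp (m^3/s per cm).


SCS formula: Qp = 2.08 * A / tp.
Qp = 2.08 * 361 / 3.3
   = 750.88 / 3.3
   = 227.54 m^3/s per cm.

227.54


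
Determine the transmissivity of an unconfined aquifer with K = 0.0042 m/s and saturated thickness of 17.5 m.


Transmissivity is defined as T = K * h.
T = 0.0042 * 17.5
  = 0.0735 m^2/s.

0.0735


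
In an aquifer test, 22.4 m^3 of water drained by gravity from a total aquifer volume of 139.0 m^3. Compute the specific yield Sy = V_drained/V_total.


Specific yield Sy = Volume drained / Total volume.
Sy = 22.4 / 139.0
   = 0.1612.

0.1612


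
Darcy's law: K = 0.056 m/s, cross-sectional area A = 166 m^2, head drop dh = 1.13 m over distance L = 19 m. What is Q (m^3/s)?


Darcy's law: Q = K * A * i, where i = dh/L.
Hydraulic gradient i = 1.13 / 19 = 0.059474.
Q = 0.056 * 166 * 0.059474
  = 0.5529 m^3/s.

0.5529


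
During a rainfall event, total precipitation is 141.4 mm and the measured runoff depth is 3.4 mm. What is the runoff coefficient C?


The runoff coefficient C = runoff depth / rainfall depth.
C = 3.4 / 141.4
  = 0.024.

0.024


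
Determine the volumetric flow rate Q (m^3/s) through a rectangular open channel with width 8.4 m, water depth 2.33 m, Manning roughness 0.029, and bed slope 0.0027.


For a rectangular channel, the cross-sectional area A = b * y = 8.4 * 2.33 = 19.57 m^2.
The wetted perimeter P = b + 2y = 8.4 + 2*2.33 = 13.06 m.
Hydraulic radius R = A/P = 19.57/13.06 = 1.4986 m.
Velocity V = (1/n)*R^(2/3)*S^(1/2) = (1/0.029)*1.4986^(2/3)*0.0027^(1/2) = 2.3465 m/s.
Discharge Q = A * V = 19.57 * 2.3465 = 45.925 m^3/s.

45.925


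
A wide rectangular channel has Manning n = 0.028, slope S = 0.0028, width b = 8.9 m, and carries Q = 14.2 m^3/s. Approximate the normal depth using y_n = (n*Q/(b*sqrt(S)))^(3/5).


We use the wide-channel approximation y_n = (n*Q/(b*sqrt(S)))^(3/5).
sqrt(S) = sqrt(0.0028) = 0.052915.
Numerator: n*Q = 0.028 * 14.2 = 0.3976.
Denominator: b*sqrt(S) = 8.9 * 0.052915 = 0.470944.
arg = 0.8443.
y_n = 0.8443^(3/5) = 0.9034 m.

0.9034


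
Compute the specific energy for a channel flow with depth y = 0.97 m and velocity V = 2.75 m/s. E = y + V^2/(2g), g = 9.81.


Specific energy E = y + V^2/(2g).
Velocity head = V^2/(2g) = 2.75^2 / (2*9.81) = 7.5625 / 19.62 = 0.3854 m.
E = 0.97 + 0.3854 = 1.3554 m.

1.3554


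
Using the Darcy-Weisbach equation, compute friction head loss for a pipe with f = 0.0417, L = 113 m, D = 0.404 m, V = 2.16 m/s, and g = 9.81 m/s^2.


Darcy-Weisbach equation: h_f = f * (L/D) * V^2/(2g).
f * L/D = 0.0417 * 113/0.404 = 11.6636.
V^2/(2g) = 2.16^2 / (2*9.81) = 4.6656 / 19.62 = 0.2378 m.
h_f = 11.6636 * 0.2378 = 2.774 m.

2.774


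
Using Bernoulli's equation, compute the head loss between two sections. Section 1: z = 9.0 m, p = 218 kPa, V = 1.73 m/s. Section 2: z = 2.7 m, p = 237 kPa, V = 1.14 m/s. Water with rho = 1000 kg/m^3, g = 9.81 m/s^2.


Total head at each section: H = z + p/(rho*g) + V^2/(2g).
H1 = 9.0 + 218*1000/(1000*9.81) + 1.73^2/(2*9.81)
   = 9.0 + 22.222 + 0.1525
   = 31.375 m.
H2 = 2.7 + 237*1000/(1000*9.81) + 1.14^2/(2*9.81)
   = 2.7 + 24.159 + 0.0662
   = 26.925 m.
h_L = H1 - H2 = 31.375 - 26.925 = 4.45 m.

4.45


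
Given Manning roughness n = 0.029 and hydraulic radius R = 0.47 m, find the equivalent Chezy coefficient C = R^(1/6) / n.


The Chezy coefficient relates to Manning's n through C = R^(1/6) / n.
R^(1/6) = 0.47^(1/6) = 0.881758.
C = 0.881758 / 0.029 = 30.41 m^(1/2)/s.

30.41


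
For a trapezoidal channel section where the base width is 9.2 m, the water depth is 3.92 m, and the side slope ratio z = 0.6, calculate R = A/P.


For a trapezoidal section with side slope z:
A = (b + z*y)*y = (9.2 + 0.6*3.92)*3.92 = 45.284 m^2.
P = b + 2*y*sqrt(1 + z^2) = 9.2 + 2*3.92*sqrt(1 + 0.6^2) = 18.343 m.
R = A/P = 45.284 / 18.343 = 2.4687 m.

2.4687


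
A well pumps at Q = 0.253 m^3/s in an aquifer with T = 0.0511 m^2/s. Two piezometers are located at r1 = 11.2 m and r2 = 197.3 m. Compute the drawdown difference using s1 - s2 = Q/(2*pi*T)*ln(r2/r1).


Thiem equation: s1 - s2 = Q/(2*pi*T) * ln(r2/r1).
ln(r2/r1) = ln(197.3/11.2) = 2.8688.
Q/(2*pi*T) = 0.253 / (2*pi*0.0511) = 0.253 / 0.3211 = 0.788.
s1 - s2 = 0.788 * 2.8688 = 2.2606 m.

2.2606


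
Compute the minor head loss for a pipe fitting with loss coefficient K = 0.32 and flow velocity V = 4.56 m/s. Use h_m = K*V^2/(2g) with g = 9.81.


Minor loss formula: h_m = K * V^2/(2g).
V^2 = 4.56^2 = 20.7936.
V^2/(2g) = 20.7936 / 19.62 = 1.0598 m.
h_m = 0.32 * 1.0598 = 0.3391 m.

0.3391


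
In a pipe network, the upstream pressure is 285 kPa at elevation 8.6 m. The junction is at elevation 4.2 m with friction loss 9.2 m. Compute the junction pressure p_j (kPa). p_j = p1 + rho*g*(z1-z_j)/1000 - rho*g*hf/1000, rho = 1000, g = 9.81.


Junction pressure: p_j = p1 + rho*g*(z1 - z_j)/1000 - rho*g*hf/1000.
Elevation term = 1000*9.81*(8.6 - 4.2)/1000 = 43.164 kPa.
Friction term = 1000*9.81*9.2/1000 = 90.252 kPa.
p_j = 285 + 43.164 - 90.252 = 237.91 kPa.

237.91


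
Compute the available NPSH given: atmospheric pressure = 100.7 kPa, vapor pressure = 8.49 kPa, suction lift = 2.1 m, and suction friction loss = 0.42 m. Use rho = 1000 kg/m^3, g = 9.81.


NPSHa = p_atm/(rho*g) - z_s - hf_s - p_vap/(rho*g).
p_atm/(rho*g) = 100.7*1000 / (1000*9.81) = 10.265 m.
p_vap/(rho*g) = 8.49*1000 / (1000*9.81) = 0.865 m.
NPSHa = 10.265 - 2.1 - 0.42 - 0.865
      = 6.88 m.

6.88


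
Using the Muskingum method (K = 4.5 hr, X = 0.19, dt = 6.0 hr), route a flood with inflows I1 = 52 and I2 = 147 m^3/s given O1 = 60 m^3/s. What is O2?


Muskingum coefficients:
denom = 2*K*(1-X) + dt = 2*4.5*(1-0.19) + 6.0 = 13.29.
C0 = (dt - 2*K*X)/denom = (6.0 - 2*4.5*0.19)/13.29 = 0.3228.
C1 = (dt + 2*K*X)/denom = (6.0 + 2*4.5*0.19)/13.29 = 0.5801.
C2 = (2*K*(1-X) - dt)/denom = 0.0971.
O2 = C0*I2 + C1*I1 + C2*O1
   = 0.3228*147 + 0.5801*52 + 0.0971*60
   = 83.44 m^3/s.

83.44


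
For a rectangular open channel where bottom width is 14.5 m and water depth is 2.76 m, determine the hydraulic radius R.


For a rectangular section:
Flow area A = b * y = 14.5 * 2.76 = 40.02 m^2.
Wetted perimeter P = b + 2y = 14.5 + 2*2.76 = 20.02 m.
Hydraulic radius R = A/P = 40.02 / 20.02 = 1.999 m.

1.999


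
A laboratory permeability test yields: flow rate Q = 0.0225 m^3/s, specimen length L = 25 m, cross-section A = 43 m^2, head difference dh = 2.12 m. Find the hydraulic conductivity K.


From K = Q*L / (A*dh):
Numerator: Q*L = 0.0225 * 25 = 0.5625.
Denominator: A*dh = 43 * 2.12 = 91.16.
K = 0.5625 / 91.16 = 0.00617 m/s.

0.00617


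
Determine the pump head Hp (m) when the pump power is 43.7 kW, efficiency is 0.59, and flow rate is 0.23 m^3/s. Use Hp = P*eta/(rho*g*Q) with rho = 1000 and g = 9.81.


Pump head formula: Hp = P * eta / (rho * g * Q).
Numerator: P * eta = 43.7 * 1000 * 0.59 = 25783.0 W.
Denominator: rho * g * Q = 1000 * 9.81 * 0.23 = 2256.3.
Hp = 25783.0 / 2256.3 = 11.43 m.

11.43


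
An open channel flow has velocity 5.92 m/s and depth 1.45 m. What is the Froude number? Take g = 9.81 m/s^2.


The Froude number is defined as Fr = V / sqrt(g*y).
g*y = 9.81 * 1.45 = 14.2245.
sqrt(g*y) = sqrt(14.2245) = 3.7715.
Fr = 5.92 / 3.7715 = 1.5697.

1.5697


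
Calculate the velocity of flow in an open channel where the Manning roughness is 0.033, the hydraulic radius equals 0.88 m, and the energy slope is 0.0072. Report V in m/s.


Manning's equation gives V = (1/n) * R^(2/3) * S^(1/2).
First, compute R^(2/3) = 0.88^(2/3) = 0.9183.
Next, S^(1/2) = 0.0072^(1/2) = 0.084853.
Then 1/n = 1/0.033 = 30.3.
V = 30.3 * 0.9183 * 0.084853 = 2.3612 m/s.

2.3612


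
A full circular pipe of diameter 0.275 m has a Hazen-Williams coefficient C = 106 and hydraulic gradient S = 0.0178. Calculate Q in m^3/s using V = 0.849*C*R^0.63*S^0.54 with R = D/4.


For a full circular pipe, R = D/4 = 0.275/4 = 0.0688 m.
V = 0.849 * 106 * 0.0688^0.63 * 0.0178^0.54
  = 0.849 * 106 * 0.185132 * 0.11356
  = 1.892 m/s.
Pipe area A = pi*D^2/4 = pi*0.275^2/4 = 0.0594 m^2.
Q = A * V = 0.0594 * 1.892 = 0.1124 m^3/s.

0.1124


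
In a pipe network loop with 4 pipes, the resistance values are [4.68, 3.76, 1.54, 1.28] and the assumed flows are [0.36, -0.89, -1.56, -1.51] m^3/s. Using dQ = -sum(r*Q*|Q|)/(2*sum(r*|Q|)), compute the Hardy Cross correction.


Numerator terms (r*Q*|Q|): 4.68*0.36*|0.36| = 0.6065; 3.76*-0.89*|-0.89| = -2.9783; 1.54*-1.56*|-1.56| = -3.7477; 1.28*-1.51*|-1.51| = -2.9185.
Sum of numerator = -9.038.
Denominator terms (r*|Q|): 4.68*|0.36| = 1.6848; 3.76*|-0.89| = 3.3464; 1.54*|-1.56| = 2.4024; 1.28*|-1.51| = 1.9328.
2 * sum of denominator = 2 * 9.3664 = 18.7328.
dQ = --9.038 / 18.7328 = 0.4825 m^3/s.

0.4825


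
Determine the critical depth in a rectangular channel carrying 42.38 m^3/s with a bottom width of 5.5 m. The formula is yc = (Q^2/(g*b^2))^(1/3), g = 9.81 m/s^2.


Using yc = (Q^2 / (g * b^2))^(1/3):
Q^2 = 42.38^2 = 1796.06.
g * b^2 = 9.81 * 5.5^2 = 9.81 * 30.25 = 296.75.
Q^2 / (g*b^2) = 1796.06 / 296.75 = 6.0524.
yc = 6.0524^(1/3) = 1.8224 m.

1.8224


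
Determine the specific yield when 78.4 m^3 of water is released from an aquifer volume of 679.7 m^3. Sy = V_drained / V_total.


Specific yield Sy = Volume drained / Total volume.
Sy = 78.4 / 679.7
   = 0.1153.

0.1153


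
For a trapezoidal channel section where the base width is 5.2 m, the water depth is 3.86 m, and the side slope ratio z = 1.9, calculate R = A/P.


For a trapezoidal section with side slope z:
A = (b + z*y)*y = (5.2 + 1.9*3.86)*3.86 = 48.381 m^2.
P = b + 2*y*sqrt(1 + z^2) = 5.2 + 2*3.86*sqrt(1 + 1.9^2) = 21.776 m.
R = A/P = 48.381 / 21.776 = 2.2218 m.

2.2218


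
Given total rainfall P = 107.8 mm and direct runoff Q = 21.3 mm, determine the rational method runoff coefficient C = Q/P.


The runoff coefficient C = runoff depth / rainfall depth.
C = 21.3 / 107.8
  = 0.1976.

0.1976


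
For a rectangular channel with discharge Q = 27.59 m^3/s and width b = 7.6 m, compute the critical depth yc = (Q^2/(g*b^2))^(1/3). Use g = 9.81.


Using yc = (Q^2 / (g * b^2))^(1/3):
Q^2 = 27.59^2 = 761.21.
g * b^2 = 9.81 * 7.6^2 = 9.81 * 57.76 = 566.63.
Q^2 / (g*b^2) = 761.21 / 566.63 = 1.3434.
yc = 1.3434^(1/3) = 1.1034 m.

1.1034
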